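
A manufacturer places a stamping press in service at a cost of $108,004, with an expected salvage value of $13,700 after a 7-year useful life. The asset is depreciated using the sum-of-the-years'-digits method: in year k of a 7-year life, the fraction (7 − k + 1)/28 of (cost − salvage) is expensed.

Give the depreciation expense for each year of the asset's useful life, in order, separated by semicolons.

Depreciable base = $108,004 − $13,700 = $94,304.
Sum of the years' digits = 7+6+5+4+3+2+1 = 28.
Year 1: $94,304 × 7/28 = $23,576. Book value $84,428.
Year 2: $94,304 × 6/28 = $20,208. Book value $64,220.
Year 3: $94,304 × 5/28 = $16,840. Book value $47,380.
Year 4: $94,304 × 4/28 = $13,472. Book value $33,908.
Year 5: $94,304 × 3/28 = $10,104. Book value $23,804.
Year 6: $94,304 × 2/28 = $6,736. Book value $17,068.
Year 7: $94,304 × 1/28 = $3,368. Book value $13,700.

$23,576; $20,208; $16,840; $13,472; $10,104; $6,736; $3,368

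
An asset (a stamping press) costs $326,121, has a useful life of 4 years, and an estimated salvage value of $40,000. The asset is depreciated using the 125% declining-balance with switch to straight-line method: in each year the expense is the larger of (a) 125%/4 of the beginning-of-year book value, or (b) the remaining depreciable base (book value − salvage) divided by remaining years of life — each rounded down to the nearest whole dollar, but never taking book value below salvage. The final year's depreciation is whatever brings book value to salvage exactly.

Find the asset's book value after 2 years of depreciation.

$154,144

Depreciable base = $326,121 − $40,000 = $286,121.
Year 1: DB = ⌊$326,121 × 125%/4⌋ = $101,912; SL = ⌊$286,121/4⌋ = $71,530 → take DB $101,912. Book value $224,209.
Year 2: DB = ⌊$224,209 × 125%/4⌋ = $70,065; SL = ⌊$184,209/3⌋ = $61,403 → take DB $70,065. Book value $154,144.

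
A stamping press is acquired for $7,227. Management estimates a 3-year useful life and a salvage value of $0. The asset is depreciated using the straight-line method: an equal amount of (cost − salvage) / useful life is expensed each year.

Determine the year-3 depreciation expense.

$2,409

Depreciable base = $7,227 − $0 = $7,227.
Annual expense = $7,227 / 3 = $2,409.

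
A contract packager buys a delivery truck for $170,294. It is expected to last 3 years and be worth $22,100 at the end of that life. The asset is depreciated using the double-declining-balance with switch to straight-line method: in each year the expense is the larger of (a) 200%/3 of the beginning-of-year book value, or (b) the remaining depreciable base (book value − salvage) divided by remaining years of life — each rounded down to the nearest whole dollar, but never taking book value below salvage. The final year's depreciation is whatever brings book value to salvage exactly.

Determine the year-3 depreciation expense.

Depreciable base = $170,294 − $22,100 = $148,194.
Year 1: DB = ⌊$170,294 × 200%/3⌋ = $113,529; SL = ⌊$148,194/3⌋ = $49,398 → take DB $113,529. Book value $56,765.
Year 2: DB = ⌊$56,765 × 200%/3⌋ = $37,843; SL = ⌊$34,665/2⌋ = $17,332 → take DB $37,843, capped at $34,665. Book value $22,100.
Year 3 (final): $22,100 − $22,100 = $0. Book value $22,100.

$0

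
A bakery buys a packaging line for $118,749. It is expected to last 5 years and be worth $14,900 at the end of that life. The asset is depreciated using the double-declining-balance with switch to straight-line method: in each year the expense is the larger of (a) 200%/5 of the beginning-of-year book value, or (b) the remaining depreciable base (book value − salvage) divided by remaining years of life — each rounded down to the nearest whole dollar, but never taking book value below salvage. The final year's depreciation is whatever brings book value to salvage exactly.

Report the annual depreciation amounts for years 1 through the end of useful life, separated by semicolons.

Depreciable base = $118,749 − $14,900 = $103,849.
Year 1: DB = ⌊$118,749 × 200%/5⌋ = $47,499; SL = ⌊$103,849/5⌋ = $20,769 → take DB $47,499. Book value $71,250.
Year 2: DB = ⌊$71,250 × 200%/5⌋ = $28,500; SL = ⌊$56,350/4⌋ = $14,087 → take DB $28,500. Book value $42,750.
Year 3: DB = ⌊$42,750 × 200%/5⌋ = $17,100; SL = ⌊$27,850/3⌋ = $9,283 → take DB $17,100. Book value $25,650.
Year 4: DB = ⌊$25,650 × 200%/5⌋ = $10,260; SL = ⌊$10,750/2⌋ = $5,375 → take DB $10,260. Book value $15,390.
Year 5 (final): $15,390 − $14,900 = $490. Book value $14,900.

$47,499; $28,500; $17,100; $10,260; $490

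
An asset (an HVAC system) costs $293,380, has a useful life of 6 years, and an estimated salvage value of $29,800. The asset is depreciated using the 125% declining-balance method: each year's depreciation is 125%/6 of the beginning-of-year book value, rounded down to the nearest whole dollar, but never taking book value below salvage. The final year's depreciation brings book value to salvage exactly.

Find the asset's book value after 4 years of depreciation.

Depreciable base = $293,380 − $29,800 = $263,580.
Year 1: ⌊$293,380 × 125%/6⌋ = $61,120. Book value $232,260.
Year 2: ⌊$232,260 × 125%/6⌋ = $48,387. Book value $183,873.
Year 3: ⌊$183,873 × 125%/6⌋ = $38,306. Book value $145,567.
Year 4: ⌊$145,567 × 125%/6⌋ = $30,326. Book value $115,241.

$115,241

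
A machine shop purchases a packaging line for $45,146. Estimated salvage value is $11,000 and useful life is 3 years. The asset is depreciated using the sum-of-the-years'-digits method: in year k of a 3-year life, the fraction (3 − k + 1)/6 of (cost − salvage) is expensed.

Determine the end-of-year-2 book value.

Depreciable base = $45,146 − $11,000 = $34,146.
Sum of the years' digits = 3+2+1 = 6.
Year 1: $34,146 × 3/6 = $17,073. Book value $28,073.
Year 2: $34,146 × 2/6 = $11,382. Book value $16,691.

$16,691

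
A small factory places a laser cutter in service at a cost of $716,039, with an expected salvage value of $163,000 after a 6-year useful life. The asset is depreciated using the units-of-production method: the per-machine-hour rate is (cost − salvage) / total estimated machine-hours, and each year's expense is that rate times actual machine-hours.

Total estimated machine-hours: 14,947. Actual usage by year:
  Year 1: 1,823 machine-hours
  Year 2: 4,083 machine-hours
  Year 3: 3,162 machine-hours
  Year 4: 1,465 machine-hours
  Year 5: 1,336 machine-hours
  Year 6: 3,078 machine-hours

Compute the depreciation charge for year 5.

Depreciable base = $716,039 − $163,000 = $553,039.
Rate = $553,039 / 14,947 machine-hours = $37 per machine-hour.
Year 1: 1,823 × $37 = $67,451. Book value $648,588.
Year 2: 4,083 × $37 = $151,071. Book value $497,517.
Year 3: 3,162 × $37 = $116,994. Book value $380,523.
Year 4: 1,465 × $37 = $54,205. Book value $326,318.
Year 5: 1,336 × $37 = $49,432. Book value $276,886.

$49,432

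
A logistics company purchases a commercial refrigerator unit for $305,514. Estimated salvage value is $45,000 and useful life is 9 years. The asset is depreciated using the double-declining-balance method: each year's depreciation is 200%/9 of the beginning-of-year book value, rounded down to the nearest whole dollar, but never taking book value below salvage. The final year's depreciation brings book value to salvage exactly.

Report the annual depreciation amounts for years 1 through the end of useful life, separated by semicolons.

$67,892; $52,804; $41,070; $31,944; $24,845; $19,324; $15,030; $7,605; $0

Depreciable base = $305,514 − $45,000 = $260,514.
Year 1: ⌊$305,514 × 200%/9⌋ = $67,892. Book value $237,622.
Year 2: ⌊$237,622 × 200%/9⌋ = $52,804. Book value $184,818.
Year 3: ⌊$184,818 × 200%/9⌋ = $41,070. Book value $143,748.
Year 4: ⌊$143,748 × 200%/9⌋ = $31,944. Book value $111,804.
Year 5: ⌊$111,804 × 200%/9⌋ = $24,845. Book value $86,959.
Year 6: ⌊$86,959 × 200%/9⌋ = $19,324. Book value $67,635.
Year 7: ⌊$67,635 × 200%/9⌋ = $15,030. Book value $52,605.
Year 8: ⌊$52,605 × 200%/9⌋ = $11,690, capped at $7,605. Book value $45,000.
Year 9 (final): $45,000 − $45,000 = $0. Book value $45,000.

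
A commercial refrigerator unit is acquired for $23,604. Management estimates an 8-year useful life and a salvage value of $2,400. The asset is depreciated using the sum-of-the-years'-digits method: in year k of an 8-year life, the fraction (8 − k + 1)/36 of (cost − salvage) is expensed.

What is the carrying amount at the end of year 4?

Depreciable base = $23,604 − $2,400 = $21,204.
Sum of the years' digits = 8+7+6+5+4+3+2+1 = 36.
Year 1: $21,204 × 8/36 = $4,712. Book value $18,892.
Year 2: $21,204 × 7/36 = $4,123. Book value $14,769.
Year 3: $21,204 × 6/36 = $3,534. Book value $11,235.
Year 4: $21,204 × 5/36 = $2,945. Book value $8,290.

$8,290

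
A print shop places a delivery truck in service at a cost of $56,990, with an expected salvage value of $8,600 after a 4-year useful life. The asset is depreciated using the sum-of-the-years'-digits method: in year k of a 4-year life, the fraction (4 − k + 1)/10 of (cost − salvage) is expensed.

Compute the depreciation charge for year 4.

$4,839

Depreciable base = $56,990 − $8,600 = $48,390.
Sum of the years' digits = 4+3+2+1 = 10.
Year 1: $48,390 × 4/10 = $19,356. Book value $37,634.
Year 2: $48,390 × 3/10 = $14,517. Book value $23,117.
Year 3: $48,390 × 2/10 = $9,678. Book value $13,439.
Year 4: $48,390 × 1/10 = $4,839. Book value $8,600.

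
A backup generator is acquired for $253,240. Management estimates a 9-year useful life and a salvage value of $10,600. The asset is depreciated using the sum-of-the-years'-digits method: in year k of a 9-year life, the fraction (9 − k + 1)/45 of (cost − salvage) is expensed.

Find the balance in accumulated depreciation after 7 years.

Depreciable base = $253,240 − $10,600 = $242,640.
Sum of the years' digits = 9+8+7+6+5+4+3+2+1 = 45.
Year 1: $242,640 × 9/45 = $48,528. Book value $204,712.
Year 2: $242,640 × 8/45 = $43,136. Book value $161,576.
Year 3: $242,640 × 7/45 = $37,744. Book value $123,832.
Year 4: $242,640 × 6/45 = $32,352. Book value $91,480.
Year 5: $242,640 × 5/45 = $26,960. Book value $64,520.
Year 6: $242,640 × 4/45 = $21,568. Book value $42,952.
Year 7: $242,640 × 3/45 = $16,176. Book value $26,776.
Accumulated through year 7 = $253,240 − $26,776 = $226,464.

$226,464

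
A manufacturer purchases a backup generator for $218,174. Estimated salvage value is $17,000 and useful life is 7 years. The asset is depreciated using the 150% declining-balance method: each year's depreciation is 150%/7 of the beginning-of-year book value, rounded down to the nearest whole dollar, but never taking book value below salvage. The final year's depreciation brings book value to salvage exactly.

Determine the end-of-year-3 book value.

Depreciable base = $218,174 − $17,000 = $201,174.
Year 1: ⌊$218,174 × 150%/7⌋ = $46,751. Book value $171,423.
Year 2: ⌊$171,423 × 150%/7⌋ = $36,733. Book value $134,690.
Year 3: ⌊$134,690 × 150%/7⌋ = $28,862. Book value $105,828.

$105,828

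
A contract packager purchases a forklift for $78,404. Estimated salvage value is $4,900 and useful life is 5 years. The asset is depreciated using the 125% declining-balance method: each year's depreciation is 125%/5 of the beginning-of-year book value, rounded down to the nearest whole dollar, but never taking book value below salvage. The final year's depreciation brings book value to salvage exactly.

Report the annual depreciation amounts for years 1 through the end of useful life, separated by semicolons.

$19,601; $14,700; $11,025; $8,269; $19,909

Depreciable base = $78,404 − $4,900 = $73,504.
Year 1: ⌊$78,404 × 125%/5⌋ = $19,601. Book value $58,803.
Year 2: ⌊$58,803 × 125%/5⌋ = $14,700. Book value $44,103.
Year 3: ⌊$44,103 × 125%/5⌋ = $11,025. Book value $33,078.
Year 4: ⌊$33,078 × 125%/5⌋ = $8,269. Book value $24,809.
Year 5 (final): $24,809 − $4,900 = $19,909. Book value $4,900.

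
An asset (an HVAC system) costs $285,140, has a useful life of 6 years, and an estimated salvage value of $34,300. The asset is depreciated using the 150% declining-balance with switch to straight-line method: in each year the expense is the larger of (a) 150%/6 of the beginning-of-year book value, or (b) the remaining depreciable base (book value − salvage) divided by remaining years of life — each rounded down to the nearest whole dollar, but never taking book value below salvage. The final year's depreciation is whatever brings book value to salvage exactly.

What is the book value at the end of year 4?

Depreciable base = $285,140 − $34,300 = $250,840.
Year 1: DB = ⌊$285,140 × 150%/6⌋ = $71,285; SL = ⌊$250,840/6⌋ = $41,806 → take DB $71,285. Book value $213,855.
Year 2: DB = ⌊$213,855 × 150%/6⌋ = $53,463; SL = ⌊$179,555/5⌋ = $35,911 → take DB $53,463. Book value $160,392.
Year 3: DB = ⌊$160,392 × 150%/6⌋ = $40,098; SL = ⌊$126,092/4⌋ = $31,523 → take DB $40,098. Book value $120,294.
Year 4: DB = ⌊$120,294 × 150%/6⌋ = $30,073; SL = ⌊$85,994/3⌋ = $28,664 → take DB $30,073. Book value $90,221.

$90,221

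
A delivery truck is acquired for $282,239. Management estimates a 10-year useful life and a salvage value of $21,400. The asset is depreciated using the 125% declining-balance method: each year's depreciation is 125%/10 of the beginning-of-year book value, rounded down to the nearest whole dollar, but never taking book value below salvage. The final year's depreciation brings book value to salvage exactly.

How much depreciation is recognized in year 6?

$18,095

Depreciable base = $282,239 − $21,400 = $260,839.
Year 1: ⌊$282,239 × 125%/10⌋ = $35,279. Book value $246,960.
Year 2: ⌊$246,960 × 125%/10⌋ = $30,870. Book value $216,090.
Year 3: ⌊$216,090 × 125%/10⌋ = $27,011. Book value $189,079.
Year 4: ⌊$189,079 × 125%/10⌋ = $23,634. Book value $165,445.
Year 5: ⌊$165,445 × 125%/10⌋ = $20,680. Book value $144,765.
Year 6: ⌊$144,765 × 125%/10⌋ = $18,095. Book value $126,670.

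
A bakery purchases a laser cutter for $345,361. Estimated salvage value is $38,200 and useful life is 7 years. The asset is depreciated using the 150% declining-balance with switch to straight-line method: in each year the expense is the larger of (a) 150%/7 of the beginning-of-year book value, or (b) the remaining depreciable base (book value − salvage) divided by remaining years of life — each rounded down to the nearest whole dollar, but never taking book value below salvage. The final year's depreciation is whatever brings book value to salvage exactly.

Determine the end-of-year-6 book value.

Depreciable base = $345,361 − $38,200 = $307,161.
Year 1: DB = ⌊$345,361 × 150%/7⌋ = $74,005; SL = ⌊$307,161/7⌋ = $43,880 → take DB $74,005. Book value $271,356.
Year 2: DB = ⌊$271,356 × 150%/7⌋ = $58,147; SL = ⌊$233,156/6⌋ = $38,859 → take DB $58,147. Book value $213,209.
Year 3: DB = ⌊$213,209 × 150%/7⌋ = $45,687; SL = ⌊$175,009/5⌋ = $35,001 → take DB $45,687. Book value $167,522.
Year 4: DB = ⌊$167,522 × 150%/7⌋ = $35,897; SL = ⌊$129,322/4⌋ = $32,330 → take DB $35,897. Book value $131,625.
Year 5: DB = ⌊$131,625 × 150%/7⌋ = $28,205; SL = ⌊$93,425/3⌋ = $31,141 → take SL $31,141. Book value $100,484.
Year 6: DB = ⌊$100,484 × 150%/7⌋ = $21,532; SL = ⌊$62,284/2⌋ = $31,142 → take SL $31,142. Book value $69,342.

$69,342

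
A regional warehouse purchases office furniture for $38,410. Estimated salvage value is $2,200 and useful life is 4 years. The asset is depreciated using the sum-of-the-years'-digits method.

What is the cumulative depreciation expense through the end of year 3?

Depreciable base = $38,410 − $2,200 = $36,210.
Sum of the years' digits = 4+3+2+1 = 10.
Year 1: $36,210 × 4/10 = $14,484. Book value $23,926.
Year 2: $36,210 × 3/10 = $10,863. Book value $13,063.
Year 3: $36,210 × 2/10 = $7,242. Book value $5,821.
Accumulated through year 3 = $38,410 − $5,821 = $32,589.

$32,589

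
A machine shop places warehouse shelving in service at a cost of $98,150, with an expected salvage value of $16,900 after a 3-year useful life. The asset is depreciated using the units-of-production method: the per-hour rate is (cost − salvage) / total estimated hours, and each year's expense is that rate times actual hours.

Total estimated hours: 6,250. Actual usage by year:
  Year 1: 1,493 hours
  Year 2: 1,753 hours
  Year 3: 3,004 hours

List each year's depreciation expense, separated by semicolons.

$19,409; $22,789; $39,052

Depreciable base = $98,150 − $16,900 = $81,250.
Rate = $81,250 / 6,250 hours = $13 per hour.
Year 1: 1,493 × $13 = $19,409. Book value $78,741.
Year 2: 1,753 × $13 = $22,789. Book value $55,952.
Year 3: 3,004 × $13 = $39,052. Book value $16,900.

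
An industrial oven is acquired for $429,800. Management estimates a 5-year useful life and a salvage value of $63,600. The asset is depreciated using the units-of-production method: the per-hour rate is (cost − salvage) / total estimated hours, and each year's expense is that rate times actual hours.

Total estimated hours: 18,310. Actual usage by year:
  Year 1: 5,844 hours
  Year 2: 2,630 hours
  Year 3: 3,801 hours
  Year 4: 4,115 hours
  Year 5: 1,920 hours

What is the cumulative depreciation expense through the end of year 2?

Depreciable base = $429,800 − $63,600 = $366,200.
Rate = $366,200 / 18,310 hours = $20 per hour.
Year 1: 5,844 × $20 = $116,880. Book value $312,920.
Year 2: 2,630 × $20 = $52,600. Book value $260,320.
Accumulated through year 2 = $429,800 − $260,320 = $169,480.

$169,480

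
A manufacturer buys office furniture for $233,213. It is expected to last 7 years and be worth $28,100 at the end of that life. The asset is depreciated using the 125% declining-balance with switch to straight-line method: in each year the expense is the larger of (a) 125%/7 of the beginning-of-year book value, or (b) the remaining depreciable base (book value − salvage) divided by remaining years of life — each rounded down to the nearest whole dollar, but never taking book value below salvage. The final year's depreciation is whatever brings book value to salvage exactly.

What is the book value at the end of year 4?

Depreciable base = $233,213 − $28,100 = $205,113.
Year 1: DB = ⌊$233,213 × 125%/7⌋ = $41,645; SL = ⌊$205,113/7⌋ = $29,301 → take DB $41,645. Book value $191,568.
Year 2: DB = ⌊$191,568 × 125%/7⌋ = $34,208; SL = ⌊$163,468/6⌋ = $27,244 → take DB $34,208. Book value $157,360.
Year 3: DB = ⌊$157,360 × 125%/7⌋ = $28,100; SL = ⌊$129,260/5⌋ = $25,852 → take DB $28,100. Book value $129,260.
Year 4: DB = ⌊$129,260 × 125%/7⌋ = $23,082; SL = ⌊$101,160/4⌋ = $25,290 → take SL $25,290. Book value $103,970.

$103,970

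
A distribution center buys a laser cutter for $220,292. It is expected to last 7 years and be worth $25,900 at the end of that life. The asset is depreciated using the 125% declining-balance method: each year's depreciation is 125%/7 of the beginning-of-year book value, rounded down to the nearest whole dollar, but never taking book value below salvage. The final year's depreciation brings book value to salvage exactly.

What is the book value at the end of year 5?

Depreciable base = $220,292 − $25,900 = $194,392.
Year 1: ⌊$220,292 × 125%/7⌋ = $39,337. Book value $180,955.
Year 2: ⌊$180,955 × 125%/7⌋ = $32,313. Book value $148,642.
Year 3: ⌊$148,642 × 125%/7⌋ = $26,543. Book value $122,099.
Year 4: ⌊$122,099 × 125%/7⌋ = $21,803. Book value $100,296.
Year 5: ⌊$100,296 × 125%/7⌋ = $17,910. Book value $82,386.

$82,386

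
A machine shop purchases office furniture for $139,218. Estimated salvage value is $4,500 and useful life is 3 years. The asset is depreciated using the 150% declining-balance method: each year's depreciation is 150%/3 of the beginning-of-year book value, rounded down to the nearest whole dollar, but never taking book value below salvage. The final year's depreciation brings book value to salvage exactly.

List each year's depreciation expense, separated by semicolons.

Depreciable base = $139,218 − $4,500 = $134,718.
Year 1: ⌊$139,218 × 150%/3⌋ = $69,609. Book value $69,609.
Year 2: ⌊$69,609 × 150%/3⌋ = $34,804. Book value $34,805.
Year 3 (final): $34,805 − $4,500 = $30,305. Book value $4,500.

$69,609; $34,804; $30,305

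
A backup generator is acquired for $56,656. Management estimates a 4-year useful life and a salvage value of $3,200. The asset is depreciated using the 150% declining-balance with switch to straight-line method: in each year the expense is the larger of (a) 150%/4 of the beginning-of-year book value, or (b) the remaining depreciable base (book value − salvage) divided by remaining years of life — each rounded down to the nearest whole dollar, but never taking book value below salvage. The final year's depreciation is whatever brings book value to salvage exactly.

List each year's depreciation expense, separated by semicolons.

Depreciable base = $56,656 − $3,200 = $53,456.
Year 1: DB = ⌊$56,656 × 150%/4⌋ = $21,246; SL = ⌊$53,456/4⌋ = $13,364 → take DB $21,246. Book value $35,410.
Year 2: DB = ⌊$35,410 × 150%/4⌋ = $13,278; SL = ⌊$32,210/3⌋ = $10,736 → take DB $13,278. Book value $22,132.
Year 3: DB = ⌊$22,132 × 150%/4⌋ = $8,299; SL = ⌊$18,932/2⌋ = $9,466 → take SL $9,466. Book value $12,666.
Year 4 (final): $12,666 − $3,200 = $9,466. Book value $3,200.

$21,246; $13,278; $9,466; $9,466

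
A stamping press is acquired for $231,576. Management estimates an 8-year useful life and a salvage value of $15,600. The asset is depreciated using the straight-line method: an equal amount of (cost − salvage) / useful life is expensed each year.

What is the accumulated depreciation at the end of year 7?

Depreciable base = $231,576 − $15,600 = $215,976.
Annual expense = $215,976 / 8 = $26,997.
End of year 1: book value $204,579.
End of year 2: book value $177,582.
End of year 3: book value $150,585.
End of year 4: book value $123,588.
End of year 5: book value $96,591.
End of year 6: book value $69,594.
End of year 7: book value $42,597.
Accumulated through year 7 = $231,576 − $42,597 = $188,979.

$188,979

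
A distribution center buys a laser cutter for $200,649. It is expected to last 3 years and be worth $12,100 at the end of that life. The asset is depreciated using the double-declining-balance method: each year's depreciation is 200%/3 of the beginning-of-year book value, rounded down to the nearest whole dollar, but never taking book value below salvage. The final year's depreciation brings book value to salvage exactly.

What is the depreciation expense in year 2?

$44,588

Depreciable base = $200,649 − $12,100 = $188,549.
Year 1: ⌊$200,649 × 200%/3⌋ = $133,766. Book value $66,883.
Year 2: ⌊$66,883 × 200%/3⌋ = $44,588. Book value $22,295.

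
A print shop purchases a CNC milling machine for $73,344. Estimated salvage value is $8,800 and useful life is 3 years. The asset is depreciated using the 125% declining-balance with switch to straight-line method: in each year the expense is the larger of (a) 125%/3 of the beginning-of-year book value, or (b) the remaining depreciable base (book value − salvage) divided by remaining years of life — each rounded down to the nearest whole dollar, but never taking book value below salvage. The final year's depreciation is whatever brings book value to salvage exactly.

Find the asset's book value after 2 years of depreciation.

Depreciable base = $73,344 − $8,800 = $64,544.
Year 1: DB = ⌊$73,344 × 125%/3⌋ = $30,560; SL = ⌊$64,544/3⌋ = $21,514 → take DB $30,560. Book value $42,784.
Year 2: DB = ⌊$42,784 × 125%/3⌋ = $17,826; SL = ⌊$33,984/2⌋ = $16,992 → take DB $17,826. Book value $24,958.

$24,958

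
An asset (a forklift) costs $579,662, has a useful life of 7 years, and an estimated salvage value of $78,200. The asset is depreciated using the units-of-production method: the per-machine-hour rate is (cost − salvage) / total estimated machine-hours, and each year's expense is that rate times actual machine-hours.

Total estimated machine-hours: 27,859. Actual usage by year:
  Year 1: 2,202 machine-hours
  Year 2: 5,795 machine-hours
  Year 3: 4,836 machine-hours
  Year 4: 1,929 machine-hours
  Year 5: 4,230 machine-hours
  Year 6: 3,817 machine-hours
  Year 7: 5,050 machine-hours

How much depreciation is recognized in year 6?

Depreciable base = $579,662 − $78,200 = $501,462.
Rate = $501,462 / 27,859 machine-hours = $18 per machine-hour.
Year 1: 2,202 × $18 = $39,636. Book value $540,026.
Year 2: 5,795 × $18 = $104,310. Book value $435,716.
Year 3: 4,836 × $18 = $87,048. Book value $348,668.
Year 4: 1,929 × $18 = $34,722. Book value $313,946.
Year 5: 4,230 × $18 = $76,140. Book value $237,806.
Year 6: 3,817 × $18 = $68,706. Book value $169,100.

$68,706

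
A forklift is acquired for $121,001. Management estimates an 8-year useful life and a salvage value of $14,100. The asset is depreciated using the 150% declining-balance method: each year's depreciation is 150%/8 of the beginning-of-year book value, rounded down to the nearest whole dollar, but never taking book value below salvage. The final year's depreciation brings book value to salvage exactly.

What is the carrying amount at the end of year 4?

$52,735

Depreciable base = $121,001 − $14,100 = $106,901.
Year 1: ⌊$121,001 × 150%/8⌋ = $22,687. Book value $98,314.
Year 2: ⌊$98,314 × 150%/8⌋ = $18,433. Book value $79,881.
Year 3: ⌊$79,881 × 150%/8⌋ = $14,977. Book value $64,904.
Year 4: ⌊$64,904 × 150%/8⌋ = $12,169. Book value $52,735.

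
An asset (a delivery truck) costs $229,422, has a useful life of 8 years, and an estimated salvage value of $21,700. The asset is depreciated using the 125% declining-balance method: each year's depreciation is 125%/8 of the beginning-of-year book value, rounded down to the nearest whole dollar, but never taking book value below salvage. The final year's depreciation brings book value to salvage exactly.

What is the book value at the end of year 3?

Depreciable base = $229,422 − $21,700 = $207,722.
Year 1: ⌊$229,422 × 125%/8⌋ = $35,847. Book value $193,575.
Year 2: ⌊$193,575 × 125%/8⌋ = $30,246. Book value $163,329.
Year 3: ⌊$163,329 × 125%/8⌋ = $25,520. Book value $137,809.

$137,809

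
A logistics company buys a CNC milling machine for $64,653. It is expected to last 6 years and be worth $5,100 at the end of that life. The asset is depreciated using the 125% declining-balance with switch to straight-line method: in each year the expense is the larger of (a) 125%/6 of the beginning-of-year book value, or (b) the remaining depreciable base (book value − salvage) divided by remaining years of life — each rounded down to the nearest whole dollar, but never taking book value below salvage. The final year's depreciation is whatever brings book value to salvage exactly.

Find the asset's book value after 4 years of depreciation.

Depreciable base = $64,653 − $5,100 = $59,553.
Year 1: DB = ⌊$64,653 × 125%/6⌋ = $13,469; SL = ⌊$59,553/6⌋ = $9,925 → take DB $13,469. Book value $51,184.
Year 2: DB = ⌊$51,184 × 125%/6⌋ = $10,663; SL = ⌊$46,084/5⌋ = $9,216 → take DB $10,663. Book value $40,521.
Year 3: DB = ⌊$40,521 × 125%/6⌋ = $8,441; SL = ⌊$35,421/4⌋ = $8,855 → take SL $8,855. Book value $31,666.
Year 4: DB = ⌊$31,666 × 125%/6⌋ = $6,597; SL = ⌊$26,566/3⌋ = $8,855 → take SL $8,855. Book value $22,811.

$22,811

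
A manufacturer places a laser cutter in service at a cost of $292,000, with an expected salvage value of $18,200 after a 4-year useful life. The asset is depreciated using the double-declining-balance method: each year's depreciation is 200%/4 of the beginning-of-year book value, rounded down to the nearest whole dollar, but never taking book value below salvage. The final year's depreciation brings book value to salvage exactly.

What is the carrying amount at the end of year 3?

$36,500

Depreciable base = $292,000 − $18,200 = $273,800.
Year 1: ⌊$292,000 × 200%/4⌋ = $146,000. Book value $146,000.
Year 2: ⌊$146,000 × 200%/4⌋ = $73,000. Book value $73,000.
Year 3: ⌊$73,000 × 200%/4⌋ = $36,500. Book value $36,500.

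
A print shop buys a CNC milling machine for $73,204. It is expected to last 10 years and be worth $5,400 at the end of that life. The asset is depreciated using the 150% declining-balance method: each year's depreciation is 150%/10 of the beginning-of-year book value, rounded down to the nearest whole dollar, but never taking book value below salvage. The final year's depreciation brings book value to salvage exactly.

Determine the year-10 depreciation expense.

$11,558

Depreciable base = $73,204 − $5,400 = $67,804.
Year 1: ⌊$73,204 × 150%/10⌋ = $10,980. Book value $62,224.
Year 2: ⌊$62,224 × 150%/10⌋ = $9,333. Book value $52,891.
Year 3: ⌊$52,891 × 150%/10⌋ = $7,933. Book value $44,958.
Year 4: ⌊$44,958 × 150%/10⌋ = $6,743. Book value $38,215.
Year 5: ⌊$38,215 × 150%/10⌋ = $5,732. Book value $32,483.
Year 6: ⌊$32,483 × 150%/10⌋ = $4,872. Book value $27,611.
Year 7: ⌊$27,611 × 150%/10⌋ = $4,141. Book value $23,470.
Year 8: ⌊$23,470 × 150%/10⌋ = $3,520. Book value $19,950.
Year 9: ⌊$19,950 × 150%/10⌋ = $2,992. Book value $16,958.
Year 10 (final): $16,958 − $5,400 = $11,558. Book value $5,400.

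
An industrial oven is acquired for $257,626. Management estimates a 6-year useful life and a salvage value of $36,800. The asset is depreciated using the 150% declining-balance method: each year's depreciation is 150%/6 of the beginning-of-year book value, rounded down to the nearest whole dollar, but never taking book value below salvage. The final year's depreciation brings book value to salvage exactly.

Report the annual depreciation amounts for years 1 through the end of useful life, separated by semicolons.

$64,406; $48,305; $36,228; $27,171; $20,379; $24,337

Depreciable base = $257,626 − $36,800 = $220,826.
Year 1: ⌊$257,626 × 150%/6⌋ = $64,406. Book value $193,220.
Year 2: ⌊$193,220 × 150%/6⌋ = $48,305. Book value $144,915.
Year 3: ⌊$144,915 × 150%/6⌋ = $36,228. Book value $108,687.
Year 4: ⌊$108,687 × 150%/6⌋ = $27,171. Book value $81,516.
Year 5: ⌊$81,516 × 150%/6⌋ = $20,379. Book value $61,137.
Year 6 (final): $61,137 − $36,800 = $24,337. Book value $36,800.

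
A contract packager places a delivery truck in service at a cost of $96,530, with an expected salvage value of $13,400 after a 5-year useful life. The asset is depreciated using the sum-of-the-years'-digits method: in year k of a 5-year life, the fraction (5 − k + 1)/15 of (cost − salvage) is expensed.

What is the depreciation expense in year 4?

Depreciable base = $96,530 − $13,400 = $83,130.
Sum of the years' digits = 5+4+3+2+1 = 15.
Year 1: $83,130 × 5/15 = $27,710. Book value $68,820.
Year 2: $83,130 × 4/15 = $22,168. Book value $46,652.
Year 3: $83,130 × 3/15 = $16,626. Book value $30,026.
Year 4: $83,130 × 2/15 = $11,084. Book value $18,942.

$11,084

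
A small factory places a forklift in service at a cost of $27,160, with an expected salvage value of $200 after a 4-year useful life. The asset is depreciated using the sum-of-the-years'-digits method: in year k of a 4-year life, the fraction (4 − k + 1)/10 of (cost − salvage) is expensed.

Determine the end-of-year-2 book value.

Depreciable base = $27,160 − $200 = $26,960.
Sum of the years' digits = 4+3+2+1 = 10.
Year 1: $26,960 × 4/10 = $10,784. Book value $16,376.
Year 2: $26,960 × 3/10 = $8,088. Book value $8,288.

$8,288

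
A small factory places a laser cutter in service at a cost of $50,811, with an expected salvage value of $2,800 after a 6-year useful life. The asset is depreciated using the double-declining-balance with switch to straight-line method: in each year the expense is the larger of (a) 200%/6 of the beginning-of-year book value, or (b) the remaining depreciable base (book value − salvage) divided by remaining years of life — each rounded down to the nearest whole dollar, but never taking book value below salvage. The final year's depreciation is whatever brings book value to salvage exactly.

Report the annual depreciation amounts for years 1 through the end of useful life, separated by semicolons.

Depreciable base = $50,811 − $2,800 = $48,011.
Year 1: DB = ⌊$50,811 × 200%/6⌋ = $16,937; SL = ⌊$48,011/6⌋ = $8,001 → take DB $16,937. Book value $33,874.
Year 2: DB = ⌊$33,874 × 200%/6⌋ = $11,291; SL = ⌊$31,074/5⌋ = $6,214 → take DB $11,291. Book value $22,583.
Year 3: DB = ⌊$22,583 × 200%/6⌋ = $7,527; SL = ⌊$19,783/4⌋ = $4,945 → take DB $7,527. Book value $15,056.
Year 4: DB = ⌊$15,056 × 200%/6⌋ = $5,018; SL = ⌊$12,256/3⌋ = $4,085 → take DB $5,018. Book value $10,038.
Year 5: DB = ⌊$10,038 × 200%/6⌋ = $3,346; SL = ⌊$7,238/2⌋ = $3,619 → take SL $3,619. Book value $6,419.
Year 6 (final): $6,419 − $2,800 = $3,619. Book value $2,800.

$16,937; $11,291; $7,527; $5,018; $3,619; $3,619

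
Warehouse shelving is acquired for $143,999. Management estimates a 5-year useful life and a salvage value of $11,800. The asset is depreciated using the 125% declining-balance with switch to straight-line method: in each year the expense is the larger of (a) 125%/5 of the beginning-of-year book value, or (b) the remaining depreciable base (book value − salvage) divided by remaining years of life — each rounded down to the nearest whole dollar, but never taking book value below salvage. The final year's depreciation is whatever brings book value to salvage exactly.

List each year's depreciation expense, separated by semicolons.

Depreciable base = $143,999 − $11,800 = $132,199.
Year 1: DB = ⌊$143,999 × 125%/5⌋ = $35,999; SL = ⌊$132,199/5⌋ = $26,439 → take DB $35,999. Book value $108,000.
Year 2: DB = ⌊$108,000 × 125%/5⌋ = $27,000; SL = ⌊$96,200/4⌋ = $24,050 → take DB $27,000. Book value $81,000.
Year 3: DB = ⌊$81,000 × 125%/5⌋ = $20,250; SL = ⌊$69,200/3⌋ = $23,066 → take SL $23,066. Book value $57,934.
Year 4: DB = ⌊$57,934 × 125%/5⌋ = $14,483; SL = ⌊$46,134/2⌋ = $23,067 → take SL $23,067. Book value $34,867.
Year 5 (final): $34,867 − $11,800 = $23,067. Book value $11,800.

$35,999; $27,000; $23,066; $23,067; $23,067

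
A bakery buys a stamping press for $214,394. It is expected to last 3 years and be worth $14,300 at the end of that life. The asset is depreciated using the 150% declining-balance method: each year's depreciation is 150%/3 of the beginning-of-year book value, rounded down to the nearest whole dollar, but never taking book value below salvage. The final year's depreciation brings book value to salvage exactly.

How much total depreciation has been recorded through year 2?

Depreciable base = $214,394 − $14,300 = $200,094.
Year 1: ⌊$214,394 × 150%/3⌋ = $107,197. Book value $107,197.
Year 2: ⌊$107,197 × 150%/3⌋ = $53,598. Book value $53,599.
Accumulated through year 2 = $214,394 − $53,599 = $160,795.

$160,795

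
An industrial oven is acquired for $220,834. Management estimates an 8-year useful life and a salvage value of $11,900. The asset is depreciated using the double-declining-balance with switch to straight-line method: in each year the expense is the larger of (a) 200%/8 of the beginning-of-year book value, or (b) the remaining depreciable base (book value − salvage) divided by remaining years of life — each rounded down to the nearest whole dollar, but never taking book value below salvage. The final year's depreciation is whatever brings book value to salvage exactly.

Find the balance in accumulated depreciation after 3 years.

$127,669

Depreciable base = $220,834 − $11,900 = $208,934.
Year 1: DB = ⌊$220,834 × 200%/8⌋ = $55,208; SL = ⌊$208,934/8⌋ = $26,116 → take DB $55,208. Book value $165,626.
Year 2: DB = ⌊$165,626 × 200%/8⌋ = $41,406; SL = ⌊$153,726/7⌋ = $21,960 → take DB $41,406. Book value $124,220.
Year 3: DB = ⌊$124,220 × 200%/8⌋ = $31,055; SL = ⌊$112,320/6⌋ = $18,720 → take DB $31,055. Book value $93,165.
Accumulated through year 3 = $220,834 − $93,165 = $127,669.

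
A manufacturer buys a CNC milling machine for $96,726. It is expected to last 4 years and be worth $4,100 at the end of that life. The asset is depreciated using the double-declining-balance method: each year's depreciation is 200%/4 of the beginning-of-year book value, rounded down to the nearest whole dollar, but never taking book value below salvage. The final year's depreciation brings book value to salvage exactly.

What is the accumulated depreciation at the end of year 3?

Depreciable base = $96,726 − $4,100 = $92,626.
Year 1: ⌊$96,726 × 200%/4⌋ = $48,363. Book value $48,363.
Year 2: ⌊$48,363 × 200%/4⌋ = $24,181. Book value $24,182.
Year 3: ⌊$24,182 × 200%/4⌋ = $12,091. Book value $12,091.
Accumulated through year 3 = $96,726 − $12,091 = $84,635.

$84,635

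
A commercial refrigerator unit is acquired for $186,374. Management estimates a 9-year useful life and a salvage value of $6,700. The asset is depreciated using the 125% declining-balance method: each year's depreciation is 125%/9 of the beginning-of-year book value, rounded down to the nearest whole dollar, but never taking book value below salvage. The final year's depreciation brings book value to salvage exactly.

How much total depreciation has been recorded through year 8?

$130,027

Depreciable base = $186,374 − $6,700 = $179,674.
Year 1: ⌊$186,374 × 125%/9⌋ = $25,885. Book value $160,489.
Year 2: ⌊$160,489 × 125%/9⌋ = $22,290. Book value $138,199.
Year 3: ⌊$138,199 × 125%/9⌋ = $19,194. Book value $119,005.
Year 4: ⌊$119,005 × 125%/9⌋ = $16,528. Book value $102,477.
Year 5: ⌊$102,477 × 125%/9⌋ = $14,232. Book value $88,245.
Year 6: ⌊$88,245 × 125%/9⌋ = $12,256. Book value $75,989.
Year 7: ⌊$75,989 × 125%/9⌋ = $10,554. Book value $65,435.
Year 8: ⌊$65,435 × 125%/9⌋ = $9,088. Book value $56,347.
Accumulated through year 8 = $186,374 − $56,347 = $130,027.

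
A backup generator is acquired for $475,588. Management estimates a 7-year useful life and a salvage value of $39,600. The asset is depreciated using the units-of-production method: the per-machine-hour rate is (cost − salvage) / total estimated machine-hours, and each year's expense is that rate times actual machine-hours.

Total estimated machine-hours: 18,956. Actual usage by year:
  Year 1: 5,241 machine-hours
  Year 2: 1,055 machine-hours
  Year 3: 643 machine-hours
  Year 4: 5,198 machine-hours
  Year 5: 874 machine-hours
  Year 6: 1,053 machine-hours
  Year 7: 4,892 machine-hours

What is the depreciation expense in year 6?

$24,219

Depreciable base = $475,588 − $39,600 = $435,988.
Rate = $435,988 / 18,956 machine-hours = $23 per machine-hour.
Year 1: 5,241 × $23 = $120,543. Book value $355,045.
Year 2: 1,055 × $23 = $24,265. Book value $330,780.
Year 3: 643 × $23 = $14,789. Book value $315,991.
Year 4: 5,198 × $23 = $119,554. Book value $196,437.
Year 5: 874 × $23 = $20,102. Book value $176,335.
Year 6: 1,053 × $23 = $24,219. Book value $152,116.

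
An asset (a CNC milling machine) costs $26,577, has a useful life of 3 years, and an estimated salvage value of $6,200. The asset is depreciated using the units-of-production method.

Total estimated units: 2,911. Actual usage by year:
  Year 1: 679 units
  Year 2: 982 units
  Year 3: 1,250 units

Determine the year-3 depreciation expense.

Depreciable base = $26,577 − $6,200 = $20,377.
Rate = $20,377 / 2,911 units = $7 per unit.
Year 1: 679 × $7 = $4,753. Book value $21,824.
Year 2: 982 × $7 = $6,874. Book value $14,950.
Year 3: 1,250 × $7 = $8,750. Book value $6,200.

$8,750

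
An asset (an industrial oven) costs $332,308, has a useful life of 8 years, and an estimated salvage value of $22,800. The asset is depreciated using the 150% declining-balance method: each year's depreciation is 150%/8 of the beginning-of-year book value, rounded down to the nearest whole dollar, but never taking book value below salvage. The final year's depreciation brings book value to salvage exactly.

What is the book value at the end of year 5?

Depreciable base = $332,308 − $22,800 = $309,508.
Year 1: ⌊$332,308 × 150%/8⌋ = $62,307. Book value $270,001.
Year 2: ⌊$270,001 × 150%/8⌋ = $50,625. Book value $219,376.
Year 3: ⌊$219,376 × 150%/8⌋ = $41,133. Book value $178,243.
Year 4: ⌊$178,243 × 150%/8⌋ = $33,420. Book value $144,823.
Year 5: ⌊$144,823 × 150%/8⌋ = $27,154. Book value $117,669.

$117,669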